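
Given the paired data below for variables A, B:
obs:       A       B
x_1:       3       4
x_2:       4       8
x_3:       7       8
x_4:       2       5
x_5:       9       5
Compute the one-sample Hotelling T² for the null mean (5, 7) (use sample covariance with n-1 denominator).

Step 1 — sample mean vector:
  mean(A) = (3 + 4 + 7 + 2 + 9) / 5 = 25/5 = 5
  mean(B) = (4 + 8 + 8 + 5 + 5) / 5 = 30/5 = 6
  x̄ = (5, 6),  deviation x̄ - mu_0 = (5, 6) - (5, 7) = (0, -1).

Step 2 — sample covariance matrix, S[i,j] = (1/(n-1)) · Σ_k (x_{k,i} - mean_i) · (x_{k,j} - mean_j), divisor n-1 = 4:
  S[A,A] = ((-2)·(-2) + (-1)·(-1) + (2)·(2) + (-3)·(-3) + (4)·(4)) / 4 = 34/4 = 8.5
  S[A,B] = ((-2)·(-2) + (-1)·(2) + (2)·(2) + (-3)·(-1) + (4)·(-1)) / 4 = 5/4 = 1.25
  S[B,B] = ((-2)·(-2) + (2)·(2) + (2)·(2) + (-1)·(-1) + (-1)·(-1)) / 4 = 14/4 = 3.5
  S = [[8.5, 1.25],
 [1.25, 3.5]].

Step 3 — invert S. det(S) = 8.5·3.5 - (1.25)² = 28.1875.
  S^{-1} = (1/det) · [[d, -b], [-b, a]] = [[0.1242, -0.0443],
 [-0.0443, 0.3016]].

Step 4 — quadratic form (x̄ - mu_0)^T · S^{-1} · (x̄ - mu_0):
  S^{-1} · (x̄ - mu_0) = (0.0443, -0.3016),
  (x̄ - mu_0)^T · [...] = (0)·(0.0443) + (-1)·(-0.3016) = 0.3016.

Step 5 — scale by n: T² = 5 · 0.3016 = 1.5078.

T² ≈ 1.5078


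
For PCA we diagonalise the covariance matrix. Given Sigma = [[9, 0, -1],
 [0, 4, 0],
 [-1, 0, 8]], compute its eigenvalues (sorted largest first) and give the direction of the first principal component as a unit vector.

Step 1 — characteristic polynomial p(λ) = det(λI - Sigma) = λ³ - tr·λ² + c_1·λ - det, where tr = trace, c_1 = sum of the principal 2×2 minors, det = det(Sigma):
  tr = 9 + 4 + 8 = 21,
  c_1 = (9·4 - (0)²) + (9·8 - (-1)²) + (4·8 - (0)²) = 36 + 71 + 32 = 139,
  det = 9·(4·8 - (0)²) - (0)·((0)·8 - (0)·(-1)) + (-1)·((0)·(0) - 4·(-1)) = 9·(32) - (0)·(0) + (-1)·(4) = 284.
  So p(λ) = λ³ - 21λ² + 139λ - 284.
Step 2 — look for an integer root (rational root theorem: any rational root is an integer divisor of 284). Testing λ = 4:
  p(4) = 64 - 336 + 556 - 284 = 0  ✓
  Dividing out (λ - 4): p(λ) = (λ - 4)(λ² - 17λ + 71).
Step 3 — remaining eigenvalues from the quadratic λ² - 17λ + 71 = 0:
  Δ = 17² - 4·71 = 289 - 284 = 5,  λ = (17 ± √5)/2 = (17 ± 2.2361)/2 ≈ 9.618 or 7.382.
  Sorted: λ_1 = 9.618,  λ_2 = 7.382,  λ_3 = 4  (check: sum = 21 = tr ✓).

Step 4 — unit eigenvector for λ_1 ≈ 9.618: v spans the null space of (Sigma - λ_1 I), whose rows are
  r_1 = (-0.618, 0, -1),  r_2 = (0, -5.618, 0),  r_3 = (-1, 0, -1.618).
  v is orthogonal to every row, so take v ∝ r_1 × r_2 = ((0)·(0) - (-1)·(-5.618), (-1)·(0) - (-0.618)·(0), (-0.618)·(-5.618) - (0)·(0)) ≈ (-5.618, 0, 3.4721).
  Rescale (multiply by -1 so the first nonzero entry is positive): u = (5.618, 0, -3.4721).
  ||u|| = √((5.618)² + (0)² + (-3.4721)²) = √(43.618) ≈ 6.6044,  v_1 = u/||u|| ≈ (0.8507, 0, -0.5257) (||v_1|| = 1).

λ_1 = 9.618,  λ_2 = 7.382,  λ_3 = 4;  v_1 ≈ (0.8507, 0, -0.5257)


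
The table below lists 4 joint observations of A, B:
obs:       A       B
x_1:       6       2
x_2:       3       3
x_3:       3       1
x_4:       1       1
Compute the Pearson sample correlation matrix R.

Step 1 — column means:
  mean(A) = (6 + 3 + 3 + 1) / 4 = 13/4 = 3.25
  mean(B) = (2 + 3 + 1 + 1) / 4 = 7/4 = 1.75

Step 2 — sample variances and covariances s[i,j] = (1/(n-1)) · Σ_k (x_{k,i} - mean_i) · (x_{k,j} - mean_j), with n-1 = 3:
  s[A,A] = ((2.75)·(2.75) + (-0.25)·(-0.25) + (-0.25)·(-0.25) + (-2.25)·(-2.25)) / 3 = 12.75/3 = 4.25
  s[A,B] = ((2.75)·(0.25) + (-0.25)·(1.25) + (-0.25)·(-0.75) + (-2.25)·(-0.75)) / 3 = 2.25/3 = 0.75
  s[B,B] = ((0.25)·(0.25) + (1.25)·(1.25) + (-0.75)·(-0.75) + (-0.75)·(-0.75)) / 3 = 2.75/3 = 0.9167
  Sample standard deviations s_i = √(s[i,i]):
  s(A) = √(4.25) = 2.0616
  s(B) = √(0.9167) = 0.9574

Step 3 — r_{ij} = s_{ij} / (s_i · s_j):
  r[A,A] = 1 (diagonal).
  r[A,B] = 0.75 / (2.0616 · 0.9574) = 0.75 / 1.9738 = 0.38
  r[B,B] = 1 (diagonal).

R is symmetric with unit diagonal. Assembling:

R = [[1, 0.38],
 [0.38, 1]]


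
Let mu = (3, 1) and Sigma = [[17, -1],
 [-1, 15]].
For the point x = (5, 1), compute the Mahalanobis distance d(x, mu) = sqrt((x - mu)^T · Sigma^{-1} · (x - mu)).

Step 1 — centre the observation: (x - mu) = (2, 0).

Step 2 — invert Sigma. det(Sigma) = 17·15 - (-1)² = 254.
  Sigma^{-1} = (1/det) · [[d, -b], [-b, a]] = [[0.0591, 0.0039],
 [0.0039, 0.0669]].

Step 3 — form the quadratic (x - mu)^T · Sigma^{-1} · (x - mu):
  Sigma^{-1} · (x - mu) = (0.1181, 0.0079).
  (x - mu)^T · [Sigma^{-1} · (x - mu)] = (2)·(0.1181) + (0)·(0.0079) = 0.2362.

Step 4 — take square root: d = √(0.2362) ≈ 0.486.

d(x, mu) = √(0.2362) ≈ 0.486


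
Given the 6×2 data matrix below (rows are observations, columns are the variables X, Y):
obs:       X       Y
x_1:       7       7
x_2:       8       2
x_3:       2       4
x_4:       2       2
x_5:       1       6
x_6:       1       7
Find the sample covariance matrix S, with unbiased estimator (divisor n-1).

Step 1 — column means:
  mean(X) = (7 + 8 + 2 + 2 + 1 + 1) / 6 = 21/6 = 3.5
  mean(Y) = (7 + 2 + 4 + 2 + 6 + 7) / 6 = 28/6 = 4.6667

Step 2 — sample covariance S[i,j] = (1/(n-1)) · Σ_k (x_{k,i} - mean_i) · (x_{k,j} - mean_j), with n-1 = 5.
  S[X,X] = ((3.5)·(3.5) + (4.5)·(4.5) + (-1.5)·(-1.5) + (-1.5)·(-1.5) + (-2.5)·(-2.5) + (-2.5)·(-2.5)) / 5 = 49.5/5 = 9.9
  S[X,Y] = ((3.5)·(2.3333) + (4.5)·(-2.6667) + (-1.5)·(-0.6667) + (-1.5)·(-2.6667) + (-2.5)·(1.3333) + (-2.5)·(2.3333)) / 5 = -8/5 = -1.6
  S[Y,Y] = ((2.3333)·(2.3333) + (-2.6667)·(-2.6667) + (-0.6667)·(-0.6667) + (-2.6667)·(-2.6667) + (1.3333)·(1.3333) + (2.3333)·(2.3333)) / 5 = 27.3333/5 = 5.4667

S is symmetric (S[j,i] = S[i,j]). Assembling:

S = [[9.9, -1.6],
 [-1.6, 5.4667]]


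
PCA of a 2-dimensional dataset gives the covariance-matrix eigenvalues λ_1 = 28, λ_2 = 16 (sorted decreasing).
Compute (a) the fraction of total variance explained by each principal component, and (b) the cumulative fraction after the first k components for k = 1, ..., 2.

Step 1 — total variance = trace(Sigma) = Σ λ_i = 28 + 16 = 44.

Step 2 — fraction explained by component i = λ_i / Σ λ:
  PC1: 28/44 = 0.6364
  PC2: 16/44 = 0.3636

Step 3 — cumulative fraction after k components = (λ_1 + ... + λ_k) / Σ λ:
  k = 1: 28/44 = 0.6364
  k = 2: (28 + 16)/44 = 44/44 = 1

Summary (fraction, with percent):

explained: PC1 0.6364 (63.64%), PC2 0.3636 (36.36%);  cumulative: 0.6364, 1


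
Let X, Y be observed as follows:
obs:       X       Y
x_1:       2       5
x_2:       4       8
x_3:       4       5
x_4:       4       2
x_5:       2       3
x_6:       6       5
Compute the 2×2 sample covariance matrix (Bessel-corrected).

Step 1 — column means:
  mean(X) = (2 + 4 + 4 + 4 + 2 + 6) / 6 = 22/6 = 3.6667
  mean(Y) = (5 + 8 + 5 + 2 + 3 + 5) / 6 = 28/6 = 4.6667

Step 2 — sample covariance S[i,j] = (1/(n-1)) · Σ_k (x_{k,i} - mean_i) · (x_{k,j} - mean_j), with n-1 = 5.
  S[X,X] = ((-1.6667)·(-1.6667) + (0.3333)·(0.3333) + (0.3333)·(0.3333) + (0.3333)·(0.3333) + (-1.6667)·(-1.6667) + (2.3333)·(2.3333)) / 5 = 11.3333/5 = 2.2667
  S[X,Y] = ((-1.6667)·(0.3333) + (0.3333)·(3.3333) + (0.3333)·(0.3333) + (0.3333)·(-2.6667) + (-1.6667)·(-1.6667) + (2.3333)·(0.3333)) / 5 = 3.3333/5 = 0.6667
  S[Y,Y] = ((0.3333)·(0.3333) + (3.3333)·(3.3333) + (0.3333)·(0.3333) + (-2.6667)·(-2.6667) + (-1.6667)·(-1.6667) + (0.3333)·(0.3333)) / 5 = 21.3333/5 = 4.2667

S is symmetric (S[j,i] = S[i,j]). Assembling:

S = [[2.2667, 0.6667],
 [0.6667, 4.2667]]


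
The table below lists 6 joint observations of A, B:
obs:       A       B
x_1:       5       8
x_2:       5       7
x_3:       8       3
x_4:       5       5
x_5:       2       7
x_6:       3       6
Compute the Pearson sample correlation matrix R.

Step 1 — column means:
  mean(A) = (5 + 5 + 8 + 5 + 2 + 3) / 6 = 28/6 = 4.6667
  mean(B) = (8 + 7 + 3 + 5 + 7 + 6) / 6 = 36/6 = 6

Step 2 — sample variances and covariances s[i,j] = (1/(n-1)) · Σ_k (x_{k,i} - mean_i) · (x_{k,j} - mean_j), with n-1 = 5:
  s[A,A] = ((0.3333)·(0.3333) + (0.3333)·(0.3333) + (3.3333)·(3.3333) + (0.3333)·(0.3333) + (-2.6667)·(-2.6667) + (-1.6667)·(-1.6667)) / 5 = 21.3333/5 = 4.2667
  s[A,B] = ((0.3333)·(2) + (0.3333)·(1) + (3.3333)·(-3) + (0.3333)·(-1) + (-2.6667)·(1) + (-1.6667)·(0)) / 5 = -12/5 = -2.4
  s[B,B] = ((2)·(2) + (1)·(1) + (-3)·(-3) + (-1)·(-1) + (1)·(1) + (0)·(0)) / 5 = 16/5 = 3.2
  Sample standard deviations s_i = √(s[i,i]):
  s(A) = √(4.2667) = 2.0656
  s(B) = √(3.2) = 1.7889

Step 3 — r_{ij} = s_{ij} / (s_i · s_j):
  r[A,A] = 1 (diagonal).
  r[A,B] = -2.4 / (2.0656 · 1.7889) = -2.4 / 3.695 = -0.6495
  r[B,B] = 1 (diagonal).

R is symmetric with unit diagonal. Assembling:

R = [[1, -0.6495],
 [-0.6495, 1]]


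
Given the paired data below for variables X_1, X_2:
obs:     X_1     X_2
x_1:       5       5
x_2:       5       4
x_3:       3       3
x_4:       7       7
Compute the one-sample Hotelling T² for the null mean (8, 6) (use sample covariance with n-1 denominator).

Step 1 — sample mean vector:
  mean(X_1) = (5 + 5 + 3 + 7) / 4 = 20/4 = 5
  mean(X_2) = (5 + 4 + 3 + 7) / 4 = 19/4 = 4.75
  x̄ = (5, 4.75),  deviation x̄ - mu_0 = (5, 4.75) - (8, 6) = (-3, -1.25).

Step 2 — sample covariance matrix, S[i,j] = (1/(n-1)) · Σ_k (x_{k,i} - mean_i) · (x_{k,j} - mean_j), divisor n-1 = 3:
  S[X_1,X_1] = ((0)·(0) + (0)·(0) + (-2)·(-2) + (2)·(2)) / 3 = 8/3 = 2.6667
  S[X_1,X_2] = ((0)·(0.25) + (0)·(-0.75) + (-2)·(-1.75) + (2)·(2.25)) / 3 = 8/3 = 2.6667
  S[X_2,X_2] = ((0.25)·(0.25) + (-0.75)·(-0.75) + (-1.75)·(-1.75) + (2.25)·(2.25)) / 3 = 8.75/3 = 2.9167
  S = [[2.6667, 2.6667],
 [2.6667, 2.9167]].

Step 3 — invert S. det(S) = 2.6667·2.9167 - (2.6667)² = 0.6667.
  S^{-1} = (1/det) · [[d, -b], [-b, a]] = [[4.375, -4],
 [-4, 4]].

Step 4 — quadratic form (x̄ - mu_0)^T · S^{-1} · (x̄ - mu_0):
  S^{-1} · (x̄ - mu_0) = (-8.125, 7),
  (x̄ - mu_0)^T · [...] = (-3)·(-8.125) + (-1.25)·(7) = 15.625.

Step 5 — scale by n: T² = 4 · 15.625 = 62.5.

T² ≈ 62.5


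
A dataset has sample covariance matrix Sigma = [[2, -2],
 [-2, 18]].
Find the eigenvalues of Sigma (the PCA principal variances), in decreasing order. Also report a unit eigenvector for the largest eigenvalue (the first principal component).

Step 1 — characteristic polynomial of 2×2 Sigma:
  det(Sigma - λI) = λ² - trace · λ + det = 0.
  trace = 2 + 18 = 20, det = 2·18 - (-2)² = 32.
Step 2 — discriminant:
  Δ = trace² - 4·det = 400 - 128 = 272.
Step 3 — eigenvalues:
  λ = (trace ± √Δ)/2 = (20 ± 16.4924)/2,
  λ_1 = 18.2462,  λ_2 = 1.7538.

Step 4 — unit eigenvector for λ_1: solve (Sigma - λ_1 I)v = 0. First row:
  (2 - 18.2462)·v_x + (-2)·v_y = 0, i.e. (-16.2462)·v_x + (-2)·v_y = 0,
  so v ∝ (b, λ_1 - a) = (-2, 16.2462); multiply by -1 so the first entry is positive: u = (2, -16.2462).
  ||u|| = √((2)² + (-16.2462)²) = √(267.9394) ≈ 16.3689,
  v_1 = u/||u|| ≈ (0.1222, -0.9925) (||v_1|| = 1).

λ_1 = 18.2462,  λ_2 = 1.7538;  v_1 ≈ (0.1222, -0.9925)


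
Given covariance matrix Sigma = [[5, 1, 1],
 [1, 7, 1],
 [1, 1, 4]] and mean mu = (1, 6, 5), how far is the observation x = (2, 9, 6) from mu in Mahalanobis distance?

Step 1 — centre the observation: (x - mu) = (1, 3, 1).

Step 2 — invert Sigma (cofactor / det for 3×3, or solve directly):
  Sigma^{-1} = [[0.2143, -0.0238, -0.0476],
 [-0.0238, 0.1508, -0.0317],
 [-0.0476, -0.0317, 0.2698]].

Step 3 — form the quadratic (x - mu)^T · Sigma^{-1} · (x - mu):
  Sigma^{-1} · (x - mu) = (0.0952, 0.3968, 0.127).
  (x - mu)^T · [Sigma^{-1} · (x - mu)] = (1)·(0.0952) + (3)·(0.3968) + (1)·(0.127) = 1.4127.

Step 4 — take square root: d = √(1.4127) ≈ 1.1886.

d(x, mu) = √(1.4127) ≈ 1.1886


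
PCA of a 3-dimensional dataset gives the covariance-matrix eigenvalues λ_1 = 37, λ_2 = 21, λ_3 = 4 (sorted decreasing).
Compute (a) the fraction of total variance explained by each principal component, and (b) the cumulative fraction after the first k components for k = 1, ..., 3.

Step 1 — total variance = trace(Sigma) = Σ λ_i = 37 + 21 + 4 = 62.

Step 2 — fraction explained by component i = λ_i / Σ λ:
  PC1: 37/62 = 0.5968
  PC2: 21/62 = 0.3387
  PC3: 4/62 = 0.0645

Step 3 — cumulative fraction after k components = (λ_1 + ... + λ_k) / Σ λ:
  k = 1: 37/62 = 0.5968
  k = 2: (37 + 21)/62 = 58/62 = 0.9355
  k = 3: (37 + 21 + 4)/62 = 62/62 = 1

Summary (fraction, with percent):

explained: PC1 0.5968 (59.68%), PC2 0.3387 (33.87%), PC3 0.0645 (6.45%);  cumulative: 0.5968, 0.9355, 1


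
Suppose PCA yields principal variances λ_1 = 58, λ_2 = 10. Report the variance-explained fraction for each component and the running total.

Step 1 — total variance = trace(Sigma) = Σ λ_i = 58 + 10 = 68.

Step 2 — fraction explained by component i = λ_i / Σ λ:
  PC1: 58/68 = 0.8529
  PC2: 10/68 = 0.1471

Step 3 — cumulative fraction after k components = (λ_1 + ... + λ_k) / Σ λ:
  k = 1: 58/68 = 0.8529
  k = 2: (58 + 10)/68 = 68/68 = 1

Summary (fraction, with percent):

explained: PC1 0.8529 (85.29%), PC2 0.1471 (14.71%);  cumulative: 0.8529, 1


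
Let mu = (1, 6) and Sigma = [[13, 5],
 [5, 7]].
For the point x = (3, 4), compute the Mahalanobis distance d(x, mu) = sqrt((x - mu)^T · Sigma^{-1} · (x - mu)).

Step 1 — centre the observation: (x - mu) = (2, -2).

Step 2 — invert Sigma. det(Sigma) = 13·7 - (5)² = 66.
  Sigma^{-1} = (1/det) · [[d, -b], [-b, a]] = [[0.1061, -0.0758],
 [-0.0758, 0.197]].

Step 3 — form the quadratic (x - mu)^T · Sigma^{-1} · (x - mu):
  Sigma^{-1} · (x - mu) = (0.3636, -0.5455).
  (x - mu)^T · [Sigma^{-1} · (x - mu)] = (2)·(0.3636) + (-2)·(-0.5455) = 1.8182.

Step 4 — take square root: d = √(1.8182) ≈ 1.3484.

d(x, mu) = √(1.8182) ≈ 1.3484


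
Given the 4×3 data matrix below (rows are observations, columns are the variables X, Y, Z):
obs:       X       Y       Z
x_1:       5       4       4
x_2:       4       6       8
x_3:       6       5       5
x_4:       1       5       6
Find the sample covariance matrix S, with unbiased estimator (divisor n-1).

Step 1 — column means:
  mean(X) = (5 + 4 + 6 + 1) / 4 = 16/4 = 4
  mean(Y) = (4 + 6 + 5 + 5) / 4 = 20/4 = 5
  mean(Z) = (4 + 8 + 5 + 6) / 4 = 23/4 = 5.75

Step 2 — sample covariance S[i,j] = (1/(n-1)) · Σ_k (x_{k,i} - mean_i) · (x_{k,j} - mean_j), with n-1 = 3.
  S[X,X] = ((1)·(1) + (0)·(0) + (2)·(2) + (-3)·(-3)) / 3 = 14/3 = 4.6667
  S[X,Y] = ((1)·(-1) + (0)·(1) + (2)·(0) + (-3)·(0)) / 3 = -1/3 = -0.3333
  S[X,Z] = ((1)·(-1.75) + (0)·(2.25) + (2)·(-0.75) + (-3)·(0.25)) / 3 = -4/3 = -1.3333
  S[Y,Y] = ((-1)·(-1) + (1)·(1) + (0)·(0) + (0)·(0)) / 3 = 2/3 = 0.6667
  S[Y,Z] = ((-1)·(-1.75) + (1)·(2.25) + (0)·(-0.75) + (0)·(0.25)) / 3 = 4/3 = 1.3333
  S[Z,Z] = ((-1.75)·(-1.75) + (2.25)·(2.25) + (-0.75)·(-0.75) + (0.25)·(0.25)) / 3 = 8.75/3 = 2.9167

S is symmetric (S[j,i] = S[i,j]). Assembling:

S = [[4.6667, -0.3333, -1.3333],
 [-0.3333, 0.6667, 1.3333],
 [-1.3333, 1.3333, 2.9167]]


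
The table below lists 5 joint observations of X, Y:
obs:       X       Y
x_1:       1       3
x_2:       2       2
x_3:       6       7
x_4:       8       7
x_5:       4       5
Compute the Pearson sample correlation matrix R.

Step 1 — column means:
  mean(X) = (1 + 2 + 6 + 8 + 4) / 5 = 21/5 = 4.2
  mean(Y) = (3 + 2 + 7 + 7 + 5) / 5 = 24/5 = 4.8

Step 2 — sample variances and covariances s[i,j] = (1/(n-1)) · Σ_k (x_{k,i} - mean_i) · (x_{k,j} - mean_j), with n-1 = 4:
  s[X,X] = ((-3.2)·(-3.2) + (-2.2)·(-2.2) + (1.8)·(1.8) + (3.8)·(3.8) + (-0.2)·(-0.2)) / 4 = 32.8/4 = 8.2
  s[X,Y] = ((-3.2)·(-1.8) + (-2.2)·(-2.8) + (1.8)·(2.2) + (3.8)·(2.2) + (-0.2)·(0.2)) / 4 = 24.2/4 = 6.05
  s[Y,Y] = ((-1.8)·(-1.8) + (-2.8)·(-2.8) + (2.2)·(2.2) + (2.2)·(2.2) + (0.2)·(0.2)) / 4 = 20.8/4 = 5.2
  Sample standard deviations s_i = √(s[i,i]):
  s(X) = √(8.2) = 2.8636
  s(Y) = √(5.2) = 2.2804

Step 3 — r_{ij} = s_{ij} / (s_i · s_j):
  r[X,X] = 1 (diagonal).
  r[X,Y] = 6.05 / (2.8636 · 2.2804) = 6.05 / 6.5299 = 0.9265
  r[Y,Y] = 1 (diagonal).

R is symmetric with unit diagonal. Assembling:

R = [[1, 0.9265],
 [0.9265, 1]]


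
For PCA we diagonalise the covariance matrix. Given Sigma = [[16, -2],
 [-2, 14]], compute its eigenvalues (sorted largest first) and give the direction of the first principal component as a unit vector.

Step 1 — characteristic polynomial of 2×2 Sigma:
  det(Sigma - λI) = λ² - trace · λ + det = 0.
  trace = 16 + 14 = 30, det = 16·14 - (-2)² = 220.
Step 2 — discriminant:
  Δ = trace² - 4·det = 900 - 880 = 20.
Step 3 — eigenvalues:
  λ = (trace ± √Δ)/2 = (30 ± 4.4721)/2,
  λ_1 = 17.2361,  λ_2 = 12.7639.

Step 4 — unit eigenvector for λ_1: solve (Sigma - λ_1 I)v = 0. First row:
  (16 - 17.2361)·v_x + (-2)·v_y = 0, i.e. (-1.2361)·v_x + (-2)·v_y = 0,
  so v ∝ (b, λ_1 - a) = (-2, 1.2361); multiply by -1 so the first entry is positive: u = (2, -1.2361).
  ||u|| = √((2)² + (-1.2361)²) = √(5.5279) ≈ 2.3511,
  v_1 = u/||u|| ≈ (0.8507, -0.5257) (||v_1|| = 1).

λ_1 = 17.2361,  λ_2 = 12.7639;  v_1 ≈ (0.8507, -0.5257)


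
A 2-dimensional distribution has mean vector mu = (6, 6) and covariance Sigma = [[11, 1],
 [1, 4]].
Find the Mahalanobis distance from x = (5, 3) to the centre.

Step 1 — centre the observation: (x - mu) = (-1, -3).

Step 2 — invert Sigma. det(Sigma) = 11·4 - (1)² = 43.
  Sigma^{-1} = (1/det) · [[d, -b], [-b, a]] = [[0.093, -0.0233],
 [-0.0233, 0.2558]].

Step 3 — form the quadratic (x - mu)^T · Sigma^{-1} · (x - mu):
  Sigma^{-1} · (x - mu) = (-0.0233, -0.7442).
  (x - mu)^T · [Sigma^{-1} · (x - mu)] = (-1)·(-0.0233) + (-3)·(-0.7442) = 2.2558.

Step 4 — take square root: d = √(2.2558) ≈ 1.5019.

d(x, mu) = √(2.2558) ≈ 1.5019


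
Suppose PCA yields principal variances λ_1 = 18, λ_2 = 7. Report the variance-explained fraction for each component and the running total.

Step 1 — total variance = trace(Sigma) = Σ λ_i = 18 + 7 = 25.

Step 2 — fraction explained by component i = λ_i / Σ λ:
  PC1: 18/25 = 0.72
  PC2: 7/25 = 0.28

Step 3 — cumulative fraction after k components = (λ_1 + ... + λ_k) / Σ λ:
  k = 1: 18/25 = 0.72
  k = 2: (18 + 7)/25 = 25/25 = 1

Summary (fraction, with percent):

explained: PC1 0.72 (72%), PC2 0.28 (28%);  cumulative: 0.72, 1


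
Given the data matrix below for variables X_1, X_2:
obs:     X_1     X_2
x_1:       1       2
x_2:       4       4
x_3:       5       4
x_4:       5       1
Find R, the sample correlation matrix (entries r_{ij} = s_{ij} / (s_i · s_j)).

Step 1 — column means:
  mean(X_1) = (1 + 4 + 5 + 5) / 4 = 15/4 = 3.75
  mean(X_2) = (2 + 4 + 4 + 1) / 4 = 11/4 = 2.75

Step 2 — sample variances and covariances s[i,j] = (1/(n-1)) · Σ_k (x_{k,i} - mean_i) · (x_{k,j} - mean_j), with n-1 = 3:
  s[X_1,X_1] = ((-2.75)·(-2.75) + (0.25)·(0.25) + (1.25)·(1.25) + (1.25)·(1.25)) / 3 = 10.75/3 = 3.5833
  s[X_1,X_2] = ((-2.75)·(-0.75) + (0.25)·(1.25) + (1.25)·(1.25) + (1.25)·(-1.75)) / 3 = 1.75/3 = 0.5833
  s[X_2,X_2] = ((-0.75)·(-0.75) + (1.25)·(1.25) + (1.25)·(1.25) + (-1.75)·(-1.75)) / 3 = 6.75/3 = 2.25
  Sample standard deviations s_i = √(s[i,i]):
  s(X_1) = √(3.5833) = 1.893
  s(X_2) = √(2.25) = 1.5

Step 3 — r_{ij} = s_{ij} / (s_i · s_j):
  r[X_1,X_1] = 1 (diagonal).
  r[X_1,X_2] = 0.5833 / (1.893 · 1.5) = 0.5833 / 2.8395 = 0.2054
  r[X_2,X_2] = 1 (diagonal).

R is symmetric with unit diagonal. Assembling:

R = [[1, 0.2054],
 [0.2054, 1]]


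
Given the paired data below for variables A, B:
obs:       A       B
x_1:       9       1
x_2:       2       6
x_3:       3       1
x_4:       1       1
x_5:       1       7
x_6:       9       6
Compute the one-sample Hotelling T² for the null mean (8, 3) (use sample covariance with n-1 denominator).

Step 1 — sample mean vector:
  mean(A) = (9 + 2 + 3 + 1 + 1 + 9) / 6 = 25/6 = 4.1667
  mean(B) = (1 + 6 + 1 + 1 + 7 + 6) / 6 = 22/6 = 3.6667
  x̄ = (4.1667, 3.6667),  deviation x̄ - mu_0 = (4.1667, 3.6667) - (8, 3) = (-3.8333, 0.6667).

Step 2 — sample covariance matrix, S[i,j] = (1/(n-1)) · Σ_k (x_{k,i} - mean_i) · (x_{k,j} - mean_j), divisor n-1 = 5:
  S[A,A] = ((4.8333)·(4.8333) + (-2.1667)·(-2.1667) + (-1.1667)·(-1.1667) + (-3.1667)·(-3.1667) + (-3.1667)·(-3.1667) + (4.8333)·(4.8333)) / 5 = 72.8333/5 = 14.5667
  S[A,B] = ((4.8333)·(-2.6667) + (-2.1667)·(2.3333) + (-1.1667)·(-2.6667) + (-3.1667)·(-2.6667) + (-3.1667)·(3.3333) + (4.8333)·(2.3333)) / 5 = -5.6667/5 = -1.1333
  S[B,B] = ((-2.6667)·(-2.6667) + (2.3333)·(2.3333) + (-2.6667)·(-2.6667) + (-2.6667)·(-2.6667) + (3.3333)·(3.3333) + (2.3333)·(2.3333)) / 5 = 43.3333/5 = 8.6667
  S = [[14.5667, -1.1333],
 [-1.1333, 8.6667]].

Step 3 — invert S. det(S) = 14.5667·8.6667 - (-1.1333)² = 124.96.
  S^{-1} = (1/det) · [[d, -b], [-b, a]] = [[0.0694, 0.0091],
 [0.0091, 0.1166]].

Step 4 — quadratic form (x̄ - mu_0)^T · S^{-1} · (x̄ - mu_0):
  S^{-1} · (x̄ - mu_0) = (-0.2598, 0.0429),
  (x̄ - mu_0)^T · [...] = (-3.8333)·(-0.2598) + (0.6667)·(0.0429) = 1.0246.

Step 5 — scale by n: T² = 6 · 1.0246 = 6.1476.

T² ≈ 6.1476


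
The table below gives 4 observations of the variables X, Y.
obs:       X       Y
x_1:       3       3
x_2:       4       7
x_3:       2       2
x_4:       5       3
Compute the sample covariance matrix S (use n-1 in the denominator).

Step 1 — column means:
  mean(X) = (3 + 4 + 2 + 5) / 4 = 14/4 = 3.5
  mean(Y) = (3 + 7 + 2 + 3) / 4 = 15/4 = 3.75

Step 2 — sample covariance S[i,j] = (1/(n-1)) · Σ_k (x_{k,i} - mean_i) · (x_{k,j} - mean_j), with n-1 = 3.
  S[X,X] = ((-0.5)·(-0.5) + (0.5)·(0.5) + (-1.5)·(-1.5) + (1.5)·(1.5)) / 3 = 5/3 = 1.6667
  S[X,Y] = ((-0.5)·(-0.75) + (0.5)·(3.25) + (-1.5)·(-1.75) + (1.5)·(-0.75)) / 3 = 3.5/3 = 1.1667
  S[Y,Y] = ((-0.75)·(-0.75) + (3.25)·(3.25) + (-1.75)·(-1.75) + (-0.75)·(-0.75)) / 3 = 14.75/3 = 4.9167

S is symmetric (S[j,i] = S[i,j]). Assembling:

S = [[1.6667, 1.1667],
 [1.1667, 4.9167]]


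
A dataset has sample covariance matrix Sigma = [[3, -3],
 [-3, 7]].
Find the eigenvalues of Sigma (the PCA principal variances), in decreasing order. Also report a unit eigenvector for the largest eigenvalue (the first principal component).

Step 1 — characteristic polynomial of 2×2 Sigma:
  det(Sigma - λI) = λ² - trace · λ + det = 0.
  trace = 3 + 7 = 10, det = 3·7 - (-3)² = 12.
Step 2 — discriminant:
  Δ = trace² - 4·det = 100 - 48 = 52.
Step 3 — eigenvalues:
  λ = (trace ± √Δ)/2 = (10 ± 7.2111)/2,
  λ_1 = 8.6056,  λ_2 = 1.3944.

Step 4 — unit eigenvector for λ_1: solve (Sigma - λ_1 I)v = 0. First row:
  (3 - 8.6056)·v_x + (-3)·v_y = 0, i.e. (-5.6056)·v_x + (-3)·v_y = 0,
  so v ∝ (b, λ_1 - a) = (-3, 5.6056); multiply by -1 so the first entry is positive: u = (3, -5.6056).
  ||u|| = √((3)² + (-5.6056)²) = √(40.4222) ≈ 6.3578,
  v_1 = u/||u|| ≈ (0.4719, -0.8817) (||v_1|| = 1).

λ_1 = 8.6056,  λ_2 = 1.3944;  v_1 ≈ (0.4719, -0.8817)


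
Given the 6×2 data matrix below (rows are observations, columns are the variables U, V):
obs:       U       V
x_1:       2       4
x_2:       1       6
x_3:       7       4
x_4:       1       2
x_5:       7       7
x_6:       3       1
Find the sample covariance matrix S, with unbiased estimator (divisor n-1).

Step 1 — column means:
  mean(U) = (2 + 1 + 7 + 1 + 7 + 3) / 6 = 21/6 = 3.5
  mean(V) = (4 + 6 + 4 + 2 + 7 + 1) / 6 = 24/6 = 4

Step 2 — sample covariance S[i,j] = (1/(n-1)) · Σ_k (x_{k,i} - mean_i) · (x_{k,j} - mean_j), with n-1 = 5.
  S[U,U] = ((-1.5)·(-1.5) + (-2.5)·(-2.5) + (3.5)·(3.5) + (-2.5)·(-2.5) + (3.5)·(3.5) + (-0.5)·(-0.5)) / 5 = 39.5/5 = 7.9
  S[U,V] = ((-1.5)·(0) + (-2.5)·(2) + (3.5)·(0) + (-2.5)·(-2) + (3.5)·(3) + (-0.5)·(-3)) / 5 = 12/5 = 2.4
  S[V,V] = ((0)·(0) + (2)·(2) + (0)·(0) + (-2)·(-2) + (3)·(3) + (-3)·(-3)) / 5 = 26/5 = 5.2

S is symmetric (S[j,i] = S[i,j]). Assembling:

S = [[7.9, 2.4],
 [2.4, 5.2]]


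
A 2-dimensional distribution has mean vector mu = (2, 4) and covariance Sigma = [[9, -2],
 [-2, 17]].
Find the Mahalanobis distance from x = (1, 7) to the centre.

Step 1 — centre the observation: (x - mu) = (-1, 3).

Step 2 — invert Sigma. det(Sigma) = 9·17 - (-2)² = 149.
  Sigma^{-1} = (1/det) · [[d, -b], [-b, a]] = [[0.1141, 0.0134],
 [0.0134, 0.0604]].

Step 3 — form the quadratic (x - mu)^T · Sigma^{-1} · (x - mu):
  Sigma^{-1} · (x - mu) = (-0.0738, 0.1678).
  (x - mu)^T · [Sigma^{-1} · (x - mu)] = (-1)·(-0.0738) + (3)·(0.1678) = 0.5772.

Step 4 — take square root: d = √(0.5772) ≈ 0.7597.

d(x, mu) = √(0.5772) ≈ 0.7597


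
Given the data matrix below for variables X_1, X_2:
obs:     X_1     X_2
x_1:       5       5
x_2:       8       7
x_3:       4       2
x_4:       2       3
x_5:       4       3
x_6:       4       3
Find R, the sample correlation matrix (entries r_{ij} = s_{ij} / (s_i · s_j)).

Step 1 — column means:
  mean(X_1) = (5 + 8 + 4 + 2 + 4 + 4) / 6 = 27/6 = 4.5
  mean(X_2) = (5 + 7 + 2 + 3 + 3 + 3) / 6 = 23/6 = 3.8333

Step 2 — sample variances and covariances s[i,j] = (1/(n-1)) · Σ_k (x_{k,i} - mean_i) · (x_{k,j} - mean_j), with n-1 = 5:
  s[X_1,X_1] = ((0.5)·(0.5) + (3.5)·(3.5) + (-0.5)·(-0.5) + (-2.5)·(-2.5) + (-0.5)·(-0.5) + (-0.5)·(-0.5)) / 5 = 19.5/5 = 3.9
  s[X_1,X_2] = ((0.5)·(1.1667) + (3.5)·(3.1667) + (-0.5)·(-1.8333) + (-2.5)·(-0.8333) + (-0.5)·(-0.8333) + (-0.5)·(-0.8333)) / 5 = 15.5/5 = 3.1
  s[X_2,X_2] = ((1.1667)·(1.1667) + (3.1667)·(3.1667) + (-1.8333)·(-1.8333) + (-0.8333)·(-0.8333) + (-0.8333)·(-0.8333) + (-0.8333)·(-0.8333)) / 5 = 16.8333/5 = 3.3667
  Sample standard deviations s_i = √(s[i,i]):
  s(X_1) = √(3.9) = 1.9748
  s(X_2) = √(3.3667) = 1.8348

Step 3 — r_{ij} = s_{ij} / (s_i · s_j):
  r[X_1,X_1] = 1 (diagonal).
  r[X_1,X_2] = 3.1 / (1.9748 · 1.8348) = 3.1 / 3.6235 = 0.8555
  r[X_2,X_2] = 1 (diagonal).

R is symmetric with unit diagonal. Assembling:

R = [[1, 0.8555],
 [0.8555, 1]]


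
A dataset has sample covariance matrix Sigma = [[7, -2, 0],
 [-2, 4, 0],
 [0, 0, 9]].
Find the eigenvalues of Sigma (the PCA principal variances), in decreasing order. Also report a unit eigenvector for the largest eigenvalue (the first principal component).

Step 1 — characteristic polynomial p(λ) = det(λI - Sigma) = λ³ - tr·λ² + c_1·λ - det, where tr = trace, c_1 = sum of the principal 2×2 minors, det = det(Sigma):
  tr = 7 + 4 + 9 = 20,
  c_1 = (7·4 - (-2)²) + (7·9 - (0)²) + (4·9 - (0)²) = 24 + 63 + 36 = 123,
  det = 7·(4·9 - (0)²) - (-2)·((-2)·9 - (0)·(0)) + (0)·((-2)·(0) - 4·(0)) = 7·(36) - (-2)·(-18) + (0)·(0) = 216.
  So p(λ) = λ³ - 20λ² + 123λ - 216.
Step 2 — look for an integer root (rational root theorem: any rational root is an integer divisor of 216). Testing λ = 3:
  p(3) = 27 - 180 + 369 - 216 = 0  ✓
  Dividing out (λ - 3): p(λ) = (λ - 3)(λ² - 17λ + 72).
Step 3 — remaining eigenvalues from the quadratic λ² - 17λ + 72 = 0:
  Δ = 17² - 4·72 = 289 - 288 = 1,  λ = (17 ± √1)/2 = (17 ± 1)/2 = 9 or 8.
  Sorted: λ_1 = 9,  λ_2 = 8,  λ_3 = 3  (check: sum = 20 = tr ✓).

Step 4 — unit eigenvector for λ_1 = 9: v spans the null space of (Sigma - λ_1 I), whose rows are
  r_1 = (-2, -2, 0),  r_2 = (-2, -5, 0),  r_3 = (0, 0, 0).
  v is orthogonal to every row, so take v ∝ r_1 × r_2 = ((-2)·(0) - (0)·(-5), (0)·(-2) - (-2)·(0), (-2)·(-5) - (-2)·(-2)) = (0, 0, 6).
  Rescale (divide by 6): u = (0, 0, 1).
  ||u|| = √((0)² + (0)² + (1)²) = √(1) = 1,  v_1 = u/||u|| ≈ (0, 0, 1) (||v_1|| = 1).

λ_1 = 9,  λ_2 = 8,  λ_3 = 3;  v_1 ≈ (0, 0, 1)


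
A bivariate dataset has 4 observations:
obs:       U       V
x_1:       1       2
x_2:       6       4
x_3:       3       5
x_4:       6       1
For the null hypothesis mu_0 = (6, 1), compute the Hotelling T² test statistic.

Step 1 — sample mean vector:
  mean(U) = (1 + 6 + 3 + 6) / 4 = 16/4 = 4
  mean(V) = (2 + 4 + 5 + 1) / 4 = 12/4 = 3
  x̄ = (4, 3),  deviation x̄ - mu_0 = (4, 3) - (6, 1) = (-2, 2).

Step 2 — sample covariance matrix, S[i,j] = (1/(n-1)) · Σ_k (x_{k,i} - mean_i) · (x_{k,j} - mean_j), divisor n-1 = 3:
  S[U,U] = ((-3)·(-3) + (2)·(2) + (-1)·(-1) + (2)·(2)) / 3 = 18/3 = 6
  S[U,V] = ((-3)·(-1) + (2)·(1) + (-1)·(2) + (2)·(-2)) / 3 = -1/3 = -0.3333
  S[V,V] = ((-1)·(-1) + (1)·(1) + (2)·(2) + (-2)·(-2)) / 3 = 10/3 = 3.3333
  S = [[6, -0.3333],
 [-0.3333, 3.3333]].

Step 3 — invert S. det(S) = 6·3.3333 - (-0.3333)² = 19.8889.
  S^{-1} = (1/det) · [[d, -b], [-b, a]] = [[0.1676, 0.0168],
 [0.0168, 0.3017]].

Step 4 — quadratic form (x̄ - mu_0)^T · S^{-1} · (x̄ - mu_0):
  S^{-1} · (x̄ - mu_0) = (-0.3017, 0.5698),
  (x̄ - mu_0)^T · [...] = (-2)·(-0.3017) + (2)·(0.5698) = 1.743.

Step 5 — scale by n: T² = 4 · 1.743 = 6.9721.

T² ≈ 6.9721


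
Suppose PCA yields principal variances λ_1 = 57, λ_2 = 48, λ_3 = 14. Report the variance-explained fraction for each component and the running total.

Step 1 — total variance = trace(Sigma) = Σ λ_i = 57 + 48 + 14 = 119.

Step 2 — fraction explained by component i = λ_i / Σ λ:
  PC1: 57/119 = 0.479
  PC2: 48/119 = 0.4034
  PC3: 14/119 = 0.1176

Step 3 — cumulative fraction after k components = (λ_1 + ... + λ_k) / Σ λ:
  k = 1: 57/119 = 0.479
  k = 2: (57 + 48)/119 = 105/119 = 0.8824
  k = 3: (57 + 48 + 14)/119 = 119/119 = 1

Summary (fraction, with percent):

explained: PC1 0.479 (47.9%), PC2 0.4034 (40.34%), PC3 0.1176 (11.76%);  cumulative: 0.479, 0.8824, 1


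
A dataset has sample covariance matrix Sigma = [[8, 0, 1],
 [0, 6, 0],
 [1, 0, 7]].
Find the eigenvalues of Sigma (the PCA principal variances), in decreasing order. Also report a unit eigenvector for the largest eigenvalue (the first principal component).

Step 1 — characteristic polynomial p(λ) = det(λI - Sigma) = λ³ - tr·λ² + c_1·λ - det, where tr = trace, c_1 = sum of the principal 2×2 minors, det = det(Sigma):
  tr = 8 + 6 + 7 = 21,
  c_1 = (8·6 - (0)²) + (8·7 - (1)²) + (6·7 - (0)²) = 48 + 55 + 42 = 145,
  det = 8·(6·7 - (0)²) - (0)·((0)·7 - (0)·(1)) + (1)·((0)·(0) - 6·(1)) = 8·(42) - (0)·(0) + (1)·(-6) = 330.
  So p(λ) = λ³ - 21λ² + 145λ - 330.
Step 2 — look for an integer root (rational root theorem: any rational root is an integer divisor of 330). Testing λ = 6:
  p(6) = 216 - 756 + 870 - 330 = 0  ✓
  Dividing out (λ - 6): p(λ) = (λ - 6)(λ² - 15λ + 55).
Step 3 — remaining eigenvalues from the quadratic λ² - 15λ + 55 = 0:
  Δ = 15² - 4·55 = 225 - 220 = 5,  λ = (15 ± √5)/2 = (15 ± 2.2361)/2 ≈ 8.618 or 6.382.
  Sorted: λ_1 = 8.618,  λ_2 = 6.382,  λ_3 = 6  (check: sum = 21 = tr ✓).

Step 4 — unit eigenvector for λ_1 ≈ 8.618: v spans the null space of (Sigma - λ_1 I), whose rows are
  r_1 = (-0.618, 0, 1),  r_2 = (0, -2.618, 0),  r_3 = (1, 0, -1.618).
  v is orthogonal to every row, so take v ∝ r_1 × r_2 = ((0)·(0) - (1)·(-2.618), (1)·(0) - (-0.618)·(0), (-0.618)·(-2.618) - (0)·(0)) ≈ (2.618, 0, 1.618).
  Let u = (2.618, 0, 1.618).
  ||u|| = √((2.618)² + (0)² + (1.618)²) = √(9.4721) ≈ 3.0777,  v_1 = u/||u|| ≈ (0.8507, 0, 0.5257) (||v_1|| = 1).

λ_1 = 8.618,  λ_2 = 6.382,  λ_3 = 6;  v_1 ≈ (0.8507, 0, 0.5257)


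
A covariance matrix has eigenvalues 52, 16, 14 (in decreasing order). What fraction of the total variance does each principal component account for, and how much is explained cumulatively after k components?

Step 1 — total variance = trace(Sigma) = Σ λ_i = 52 + 16 + 14 = 82.

Step 2 — fraction explained by component i = λ_i / Σ λ:
  PC1: 52/82 = 0.6341
  PC2: 16/82 = 0.1951
  PC3: 14/82 = 0.1707

Step 3 — cumulative fraction after k components = (λ_1 + ... + λ_k) / Σ λ:
  k = 1: 52/82 = 0.6341
  k = 2: (52 + 16)/82 = 68/82 = 0.8293
  k = 3: (52 + 16 + 14)/82 = 82/82 = 1

Summary (fraction, with percent):

explained: PC1 0.6341 (63.41%), PC2 0.1951 (19.51%), PC3 0.1707 (17.07%);  cumulative: 0.6341, 0.8293, 1


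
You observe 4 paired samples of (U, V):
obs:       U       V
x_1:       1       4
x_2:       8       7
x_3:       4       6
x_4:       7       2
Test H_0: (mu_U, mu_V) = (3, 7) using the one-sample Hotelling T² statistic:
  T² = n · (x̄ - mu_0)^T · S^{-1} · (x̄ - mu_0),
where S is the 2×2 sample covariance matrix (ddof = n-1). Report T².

Step 1 — sample mean vector:
  mean(U) = (1 + 8 + 4 + 7) / 4 = 20/4 = 5
  mean(V) = (4 + 7 + 6 + 2) / 4 = 19/4 = 4.75
  x̄ = (5, 4.75),  deviation x̄ - mu_0 = (5, 4.75) - (3, 7) = (2, -2.25).

Step 2 — sample covariance matrix, S[i,j] = (1/(n-1)) · Σ_k (x_{k,i} - mean_i) · (x_{k,j} - mean_j), divisor n-1 = 3:
  S[U,U] = ((-4)·(-4) + (3)·(3) + (-1)·(-1) + (2)·(2)) / 3 = 30/3 = 10
  S[U,V] = ((-4)·(-0.75) + (3)·(2.25) + (-1)·(1.25) + (2)·(-2.75)) / 3 = 3/3 = 1
  S[V,V] = ((-0.75)·(-0.75) + (2.25)·(2.25) + (1.25)·(1.25) + (-2.75)·(-2.75)) / 3 = 14.75/3 = 4.9167
  S = [[10, 1],
 [1, 4.9167]].

Step 3 — invert S. det(S) = 10·4.9167 - (1)² = 48.1667.
  S^{-1} = (1/det) · [[d, -b], [-b, a]] = [[0.1021, -0.0208],
 [-0.0208, 0.2076]].

Step 4 — quadratic form (x̄ - mu_0)^T · S^{-1} · (x̄ - mu_0):
  S^{-1} · (x̄ - mu_0) = (0.2509, -0.5087),
  (x̄ - mu_0)^T · [...] = (2)·(0.2509) + (-2.25)·(-0.5087) = 1.6462.

Step 5 — scale by n: T² = 4 · 1.6462 = 6.5848.

T² ≈ 6.5848


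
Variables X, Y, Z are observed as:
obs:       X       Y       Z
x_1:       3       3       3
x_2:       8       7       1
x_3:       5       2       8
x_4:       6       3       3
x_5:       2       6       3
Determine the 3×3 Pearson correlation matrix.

Step 1 — column means:
  mean(X) = (3 + 8 + 5 + 6 + 2) / 5 = 24/5 = 4.8
  mean(Y) = (3 + 7 + 2 + 3 + 6) / 5 = 21/5 = 4.2
  mean(Z) = (3 + 1 + 8 + 3 + 3) / 5 = 18/5 = 3.6

Step 2 — sample variances and covariances s[i,j] = (1/(n-1)) · Σ_k (x_{k,i} - mean_i) · (x_{k,j} - mean_j), with n-1 = 4:
  s[X,X] = ((-1.8)·(-1.8) + (3.2)·(3.2) + (0.2)·(0.2) + (1.2)·(1.2) + (-2.8)·(-2.8)) / 4 = 22.8/4 = 5.7
  s[X,Y] = ((-1.8)·(-1.2) + (3.2)·(2.8) + (0.2)·(-2.2) + (1.2)·(-1.2) + (-2.8)·(1.8)) / 4 = 4.2/4 = 1.05
  s[X,Z] = ((-1.8)·(-0.6) + (3.2)·(-2.6) + (0.2)·(4.4) + (1.2)·(-0.6) + (-2.8)·(-0.6)) / 4 = -5.4/4 = -1.35
  s[Y,Y] = ((-1.2)·(-1.2) + (2.8)·(2.8) + (-2.2)·(-2.2) + (-1.2)·(-1.2) + (1.8)·(1.8)) / 4 = 18.8/4 = 4.7
  s[Y,Z] = ((-1.2)·(-0.6) + (2.8)·(-2.6) + (-2.2)·(4.4) + (-1.2)·(-0.6) + (1.8)·(-0.6)) / 4 = -16.6/4 = -4.15
  s[Z,Z] = ((-0.6)·(-0.6) + (-2.6)·(-2.6) + (4.4)·(4.4) + (-0.6)·(-0.6) + (-0.6)·(-0.6)) / 4 = 27.2/4 = 6.8
  Sample standard deviations s_i = √(s[i,i]):
  s(X) = √(5.7) = 2.3875
  s(Y) = √(4.7) = 2.1679
  s(Z) = √(6.8) = 2.6077

Step 3 — r_{ij} = s_{ij} / (s_i · s_j):
  r[X,X] = 1 (diagonal).
  r[X,Y] = 1.05 / (2.3875 · 2.1679) = 1.05 / 5.1759 = 0.2029
  r[X,Z] = -1.35 / (2.3875 · 2.6077) = -1.35 / 6.2258 = -0.2168
  r[Y,Y] = 1 (diagonal).
  r[Y,Z] = -4.15 / (2.1679 · 2.6077) = -4.15 / 5.6533 = -0.7341
  r[Z,Z] = 1 (diagonal).

R is symmetric with unit diagonal. Assembling:

R = [[1, 0.2029, -0.2168],
 [0.2029, 1, -0.7341],
 [-0.2168, -0.7341, 1]]


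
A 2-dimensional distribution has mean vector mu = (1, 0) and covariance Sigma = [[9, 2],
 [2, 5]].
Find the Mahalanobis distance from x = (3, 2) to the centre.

Step 1 — centre the observation: (x - mu) = (2, 2).

Step 2 — invert Sigma. det(Sigma) = 9·5 - (2)² = 41.
  Sigma^{-1} = (1/det) · [[d, -b], [-b, a]] = [[0.122, -0.0488],
 [-0.0488, 0.2195]].

Step 3 — form the quadratic (x - mu)^T · Sigma^{-1} · (x - mu):
  Sigma^{-1} · (x - mu) = (0.1463, 0.3415).
  (x - mu)^T · [Sigma^{-1} · (x - mu)] = (2)·(0.1463) + (2)·(0.3415) = 0.9756.

Step 4 — take square root: d = √(0.9756) ≈ 0.9877.

d(x, mu) = √(0.9756) ≈ 0.9877


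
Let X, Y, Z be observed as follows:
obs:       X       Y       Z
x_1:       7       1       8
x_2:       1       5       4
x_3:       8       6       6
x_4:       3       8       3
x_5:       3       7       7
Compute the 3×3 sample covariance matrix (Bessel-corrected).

Step 1 — column means:
  mean(X) = (7 + 1 + 8 + 3 + 3) / 5 = 22/5 = 4.4
  mean(Y) = (1 + 5 + 6 + 8 + 7) / 5 = 27/5 = 5.4
  mean(Z) = (8 + 4 + 6 + 3 + 7) / 5 = 28/5 = 5.6

Step 2 — sample covariance S[i,j] = (1/(n-1)) · Σ_k (x_{k,i} - mean_i) · (x_{k,j} - mean_j), with n-1 = 4.
  S[X,X] = ((2.6)·(2.6) + (-3.4)·(-3.4) + (3.6)·(3.6) + (-1.4)·(-1.4) + (-1.4)·(-1.4)) / 4 = 35.2/4 = 8.8
  S[X,Y] = ((2.6)·(-4.4) + (-3.4)·(-0.4) + (3.6)·(0.6) + (-1.4)·(2.6) + (-1.4)·(1.6)) / 4 = -13.8/4 = -3.45
  S[X,Z] = ((2.6)·(2.4) + (-3.4)·(-1.6) + (3.6)·(0.4) + (-1.4)·(-2.6) + (-1.4)·(1.4)) / 4 = 14.8/4 = 3.7
  S[Y,Y] = ((-4.4)·(-4.4) + (-0.4)·(-0.4) + (0.6)·(0.6) + (2.6)·(2.6) + (1.6)·(1.6)) / 4 = 29.2/4 = 7.3
  S[Y,Z] = ((-4.4)·(2.4) + (-0.4)·(-1.6) + (0.6)·(0.4) + (2.6)·(-2.6) + (1.6)·(1.4)) / 4 = -14.2/4 = -3.55
  S[Z,Z] = ((2.4)·(2.4) + (-1.6)·(-1.6) + (0.4)·(0.4) + (-2.6)·(-2.6) + (1.4)·(1.4)) / 4 = 17.2/4 = 4.3

S is symmetric (S[j,i] = S[i,j]). Assembling:

S = [[8.8, -3.45, 3.7],
 [-3.45, 7.3, -3.55],
 [3.7, -3.55, 4.3]]


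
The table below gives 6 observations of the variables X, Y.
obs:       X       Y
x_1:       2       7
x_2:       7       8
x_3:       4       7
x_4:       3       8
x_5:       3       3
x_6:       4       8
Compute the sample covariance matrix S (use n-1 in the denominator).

Step 1 — column means:
  mean(X) = (2 + 7 + 4 + 3 + 3 + 4) / 6 = 23/6 = 3.8333
  mean(Y) = (7 + 8 + 7 + 8 + 3 + 8) / 6 = 41/6 = 6.8333

Step 2 — sample covariance S[i,j] = (1/(n-1)) · Σ_k (x_{k,i} - mean_i) · (x_{k,j} - mean_j), with n-1 = 5.
  S[X,X] = ((-1.8333)·(-1.8333) + (3.1667)·(3.1667) + (0.1667)·(0.1667) + (-0.8333)·(-0.8333) + (-0.8333)·(-0.8333) + (0.1667)·(0.1667)) / 5 = 14.8333/5 = 2.9667
  S[X,Y] = ((-1.8333)·(0.1667) + (3.1667)·(1.1667) + (0.1667)·(0.1667) + (-0.8333)·(1.1667) + (-0.8333)·(-3.8333) + (0.1667)·(1.1667)) / 5 = 5.8333/5 = 1.1667
  S[Y,Y] = ((0.1667)·(0.1667) + (1.1667)·(1.1667) + (0.1667)·(0.1667) + (1.1667)·(1.1667) + (-3.8333)·(-3.8333) + (1.1667)·(1.1667)) / 5 = 18.8333/5 = 3.7667

S is symmetric (S[j,i] = S[i,j]). Assembling:

S = [[2.9667, 1.1667],
 [1.1667, 3.7667]]


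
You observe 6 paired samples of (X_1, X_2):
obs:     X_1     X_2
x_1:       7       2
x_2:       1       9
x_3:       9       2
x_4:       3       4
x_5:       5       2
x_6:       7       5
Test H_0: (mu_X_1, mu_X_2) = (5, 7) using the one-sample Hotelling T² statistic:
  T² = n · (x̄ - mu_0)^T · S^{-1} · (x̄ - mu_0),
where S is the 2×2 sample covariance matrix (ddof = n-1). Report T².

Step 1 — sample mean vector:
  mean(X_1) = (7 + 1 + 9 + 3 + 5 + 7) / 6 = 32/6 = 5.3333
  mean(X_2) = (2 + 9 + 2 + 4 + 2 + 5) / 6 = 24/6 = 4
  x̄ = (5.3333, 4),  deviation x̄ - mu_0 = (5.3333, 4) - (5, 7) = (0.3333, -3).

Step 2 — sample covariance matrix, S[i,j] = (1/(n-1)) · Σ_k (x_{k,i} - mean_i) · (x_{k,j} - mean_j), divisor n-1 = 5:
  S[X_1,X_1] = ((1.6667)·(1.6667) + (-4.3333)·(-4.3333) + (3.6667)·(3.6667) + (-2.3333)·(-2.3333) + (-0.3333)·(-0.3333) + (1.6667)·(1.6667)) / 5 = 43.3333/5 = 8.6667
  S[X_1,X_2] = ((1.6667)·(-2) + (-4.3333)·(5) + (3.6667)·(-2) + (-2.3333)·(0) + (-0.3333)·(-2) + (1.6667)·(1)) / 5 = -30/5 = -6
  S[X_2,X_2] = ((-2)·(-2) + (5)·(5) + (-2)·(-2) + (0)·(0) + (-2)·(-2) + (1)·(1)) / 5 = 38/5 = 7.6
  S = [[8.6667, -6],
 [-6, 7.6]].

Step 3 — invert S. det(S) = 8.6667·7.6 - (-6)² = 29.8667.
  S^{-1} = (1/det) · [[d, -b], [-b, a]] = [[0.2545, 0.2009],
 [0.2009, 0.2902]].

Step 4 — quadratic form (x̄ - mu_0)^T · S^{-1} · (x̄ - mu_0):
  S^{-1} · (x̄ - mu_0) = (-0.5179, -0.8036),
  (x̄ - mu_0)^T · [...] = (0.3333)·(-0.5179) + (-3)·(-0.8036) = 2.2381.

Step 5 — scale by n: T² = 6 · 2.2381 = 13.4286.

T² ≈ 13.4286


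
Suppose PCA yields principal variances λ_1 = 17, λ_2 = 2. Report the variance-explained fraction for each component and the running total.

Step 1 — total variance = trace(Sigma) = Σ λ_i = 17 + 2 = 19.

Step 2 — fraction explained by component i = λ_i / Σ λ:
  PC1: 17/19 = 0.8947
  PC2: 2/19 = 0.1053

Step 3 — cumulative fraction after k components = (λ_1 + ... + λ_k) / Σ λ:
  k = 1: 17/19 = 0.8947
  k = 2: (17 + 2)/19 = 19/19 = 1

Summary (fraction, with percent):

explained: PC1 0.8947 (89.47%), PC2 0.1053 (10.53%);  cumulative: 0.8947, 1
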